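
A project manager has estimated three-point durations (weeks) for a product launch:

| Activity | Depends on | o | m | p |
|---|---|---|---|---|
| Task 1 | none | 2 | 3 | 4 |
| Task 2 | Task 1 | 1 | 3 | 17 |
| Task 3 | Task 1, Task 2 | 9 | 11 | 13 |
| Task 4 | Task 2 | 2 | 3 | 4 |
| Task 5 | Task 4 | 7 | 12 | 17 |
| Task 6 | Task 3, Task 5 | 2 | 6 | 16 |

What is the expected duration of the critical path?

30 weeks

te_Task 1 = (2 + 4·3 + 4)/6 = 18/6 = 3
te_Task 2 = (1 + 4·3 + 17)/6 = 30/6 = 5
te_Task 3 = (9 + 4·11 + 13)/6 = 66/6 = 11
te_Task 4 = (2 + 4·3 + 4)/6 = 18/6 = 3
te_Task 5 = (7 + 4·12 + 17)/6 = 72/6 = 12
te_Task 6 = (2 + 4·6 + 16)/6 = 42/6 = 7

Forward pass:
ES_Task 1 = 0; EF_Task 1 = 3
ES_Task 2 = 3; EF_Task 2 = 3+5 = 8
ES_Task 3 = max(EF_Task 1=3, EF_Task 2=8) = 8; EF_Task 3 = 8+11 = 19
ES_Task 4 = 8; EF_Task 4 = 8+3 = 11
ES_Task 5 = 11; EF_Task 5 = 11+12 = 23
ES_Task 6 = max(EF_Task 3=19, EF_Task 5=23) = 23; EF_Task 6 = 23+7 = 30
Expected project duration μ = 30 weeks. Critical path: Task 1 → Task 2 → Task 4 → Task 5 → Task 6.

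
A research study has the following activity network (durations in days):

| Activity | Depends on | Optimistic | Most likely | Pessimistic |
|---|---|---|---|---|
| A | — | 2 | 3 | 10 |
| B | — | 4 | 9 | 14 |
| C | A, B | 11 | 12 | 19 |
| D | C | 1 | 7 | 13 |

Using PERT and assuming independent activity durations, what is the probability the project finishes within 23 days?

te_A = (2 + 4·3 + 10)/6 = 24/6 = 4; σ²_A = ((10−2)/6)² = 1.778
te_B = (4 + 4·9 + 14)/6 = 54/6 = 9; σ²_B = ((14−4)/6)² = 2.778
te_C = (11 + 4·12 + 19)/6 = 78/6 = 13; σ²_C = ((19−11)/6)² = 1.778
te_D = (1 + 4·7 + 13)/6 = 42/6 = 7; σ²_D = ((13−1)/6)² = 4.000

Forward pass:
ES_A = 0; EF_A = 4
ES_B = 0; EF_B = 9
ES_C = max(EF_A=4, EF_B=9) = 9; EF_C = 9+13 = 22
ES_D = 22; EF_D = 22+7 = 29
Expected project duration μ = 29 days. Critical path: B → C → D.

Variance along critical path = 2.778 + 1.778 + 4.000 = 8.556; σ = √8.556 = 2.925 days.
Z = (23 − 29) / 2.925 = -2.051
P(T ≤ 23) = Φ(-2.051) ≈ 0.020

0.020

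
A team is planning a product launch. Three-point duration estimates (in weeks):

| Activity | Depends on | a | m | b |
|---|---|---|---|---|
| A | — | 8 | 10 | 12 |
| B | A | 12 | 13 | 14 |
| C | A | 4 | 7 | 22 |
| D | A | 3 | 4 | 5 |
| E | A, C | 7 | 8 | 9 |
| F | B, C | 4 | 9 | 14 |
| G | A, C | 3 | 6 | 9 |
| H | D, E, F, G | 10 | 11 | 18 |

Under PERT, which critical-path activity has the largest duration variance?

te_A = (8 + 4·10 + 12)/6 = 60/6 = 10; σ²_A = ((12−8)/6)² = 0.444
te_B = (12 + 4·13 + 14)/6 = 78/6 = 13; σ²_B = ((14−12)/6)² = 0.111
te_C = (4 + 4·7 + 22)/6 = 54/6 = 9; σ²_C = ((22−4)/6)² = 9.000
te_D = (3 + 4·4 + 5)/6 = 24/6 = 4; σ²_D = ((5−3)/6)² = 0.111
te_E = (7 + 4·8 + 9)/6 = 48/6 = 8; σ²_E = ((9−7)/6)² = 0.111
te_F = (4 + 4·9 + 14)/6 = 54/6 = 9; σ²_F = ((14−4)/6)² = 2.778
te_G = (3 + 4·6 + 9)/6 = 36/6 = 6; σ²_G = ((9−3)/6)² = 1.000
te_H = (10 + 4·11 + 18)/6 = 72/6 = 12; σ²_H = ((18−10)/6)² = 1.778

Forward pass:
ES_A = 0; EF_A = 10
ES_B = 10; EF_B = 10+13 = 23
ES_C = 10; EF_C = 10+9 = 19
ES_D = 10; EF_D = 10+4 = 14
ES_E = max(EF_A=10, EF_C=19) = 19; EF_E = 19+8 = 27
ES_F = max(EF_B=23, EF_C=19) = 23; EF_F = 23+9 = 32
ES_G = max(EF_A=10, EF_C=19) = 19; EF_G = 19+6 = 25
ES_H = max(EF_D=14, EF_E=27, EF_F=32, EF_G=25) = 32; EF_H = 32+12 = 44
Expected project duration μ = 44 weeks. Critical path: A → B → F → H.

Variances on critical path: σ²_A=0.444, σ²_B=0.111, σ²_F=2.778, σ²_H=1.778.
Largest is σ²_F = 2.778.

F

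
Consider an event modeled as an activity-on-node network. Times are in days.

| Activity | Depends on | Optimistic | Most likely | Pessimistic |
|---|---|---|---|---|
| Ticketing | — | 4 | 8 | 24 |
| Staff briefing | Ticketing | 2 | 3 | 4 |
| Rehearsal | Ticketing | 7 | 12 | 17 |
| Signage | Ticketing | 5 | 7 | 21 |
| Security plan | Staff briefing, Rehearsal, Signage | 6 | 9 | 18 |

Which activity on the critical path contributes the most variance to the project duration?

te_Ticketing = (4 + 4·8 + 24)/6 = 60/6 = 10; σ²_Ticketing = ((24−4)/6)² = 11.111
te_Staff briefing = (2 + 4·3 + 4)/6 = 18/6 = 3; σ²_Staff briefing = ((4−2)/6)² = 0.111
te_Rehearsal = (7 + 4·12 + 17)/6 = 72/6 = 12; σ²_Rehearsal = ((17−7)/6)² = 2.778
te_Signage = (5 + 4·7 + 21)/6 = 54/6 = 9; σ²_Signage = ((21−5)/6)² = 7.111
te_Security plan = (6 + 4·9 + 18)/6 = 60/6 = 10; σ²_Security plan = ((18−6)/6)² = 4.000

Forward pass:
ES_Ticketing = 0; EF_Ticketing = 10
ES_Staff briefing = 10; EF_Staff briefing = 10+3 = 13
ES_Rehearsal = 10; EF_Rehearsal = 10+12 = 22
ES_Signage = 10; EF_Signage = 10+9 = 19
ES_Security plan = max(EF_Staff briefing=13, EF_Rehearsal=22, EF_Signage=19) = 22; EF_Security plan = 22+10 = 32
Expected project duration μ = 32 days. Critical path: Ticketing → Rehearsal → Security plan.

Variances on critical path: σ²_Ticketing=11.111, σ²_Rehearsal=2.778, σ²_Security plan=4.000.
Largest is σ²_Ticketing = 11.111.

Ticketing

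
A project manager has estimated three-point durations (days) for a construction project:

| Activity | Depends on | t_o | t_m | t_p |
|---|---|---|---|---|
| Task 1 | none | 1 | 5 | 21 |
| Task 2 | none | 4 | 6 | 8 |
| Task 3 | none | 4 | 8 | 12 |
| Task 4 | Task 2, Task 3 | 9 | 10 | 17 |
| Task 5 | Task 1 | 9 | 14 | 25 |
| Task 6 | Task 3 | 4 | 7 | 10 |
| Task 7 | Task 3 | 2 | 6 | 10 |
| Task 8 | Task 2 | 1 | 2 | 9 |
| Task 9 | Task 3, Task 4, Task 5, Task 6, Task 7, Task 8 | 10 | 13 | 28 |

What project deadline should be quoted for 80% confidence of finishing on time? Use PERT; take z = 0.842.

te_Task 1 = (1 + 4·5 + 21)/6 = 42/6 = 7; σ²_Task 1 = ((21−1)/6)² = 11.111
te_Task 2 = (4 + 4·6 + 8)/6 = 36/6 = 6; σ²_Task 2 = ((8−4)/6)² = 0.444
te_Task 3 = (4 + 4·8 + 12)/6 = 48/6 = 8; σ²_Task 3 = ((12−4)/6)² = 1.778
te_Task 4 = (9 + 4·10 + 17)/6 = 66/6 = 11; σ²_Task 4 = ((17−9)/6)² = 1.778
te_Task 5 = (9 + 4·14 + 25)/6 = 90/6 = 15; σ²_Task 5 = ((25−9)/6)² = 7.111
te_Task 6 = (4 + 4·7 + 10)/6 = 42/6 = 7; σ²_Task 6 = ((10−4)/6)² = 1.000
te_Task 7 = (2 + 4·6 + 10)/6 = 36/6 = 6; σ²_Task 7 = ((10−2)/6)² = 1.778
te_Task 8 = (1 + 4·2 + 9)/6 = 18/6 = 3; σ²_Task 8 = ((9−1)/6)² = 1.778
te_Task 9 = (10 + 4·13 + 28)/6 = 90/6 = 15; σ²_Task 9 = ((28−10)/6)² = 9.000

Forward pass:
ES_Task 1 = 0; EF_Task 1 = 7
ES_Task 2 = 0; EF_Task 2 = 6
ES_Task 3 = 0; EF_Task 3 = 8
ES_Task 4 = max(EF_Task 2=6, EF_Task 3=8) = 8; EF_Task 4 = 8+11 = 19
ES_Task 5 = 7; EF_Task 5 = 7+15 = 22
ES_Task 6 = 8; EF_Task 6 = 8+7 = 15
ES_Task 7 = 8; EF_Task 7 = 8+6 = 14
ES_Task 8 = 6; EF_Task 8 = 6+3 = 9
ES_Task 9 = max(EF_Task 3=8, EF_Task 4=19, EF_Task 5=22, EF_Task 6=15, EF_Task 7=14, EF_Task 8=9) = 22; EF_Task 9 = 22+15 = 37
Expected project duration μ = 37 days. Critical path: Task 1 → Task 5 → Task 9.

Variance along critical path = 11.111 + 7.111 + 9.000 = 27.222; σ = 5.217 days.
D = μ + z·σ = 37 + 0.842·5.217 = 41.4 days

41.4 days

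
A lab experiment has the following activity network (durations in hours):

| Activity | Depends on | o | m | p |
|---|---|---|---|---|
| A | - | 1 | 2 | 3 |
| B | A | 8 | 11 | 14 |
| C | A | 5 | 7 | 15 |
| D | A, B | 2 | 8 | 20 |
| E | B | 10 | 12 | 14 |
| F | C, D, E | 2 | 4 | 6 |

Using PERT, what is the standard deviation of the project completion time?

1.41 hours

te_A = (1 + 4·2 + 3)/6 = 12/6 = 2; σ²_A = ((3−1)/6)² = 0.111
te_B = (8 + 4·11 + 14)/6 = 66/6 = 11; σ²_B = ((14−8)/6)² = 1.000
te_C = (5 + 4·7 + 15)/6 = 48/6 = 8; σ²_C = ((15−5)/6)² = 2.778
te_D = (2 + 4·8 + 20)/6 = 54/6 = 9; σ²_D = ((20−2)/6)² = 9.000
te_E = (10 + 4·12 + 14)/6 = 72/6 = 12; σ²_E = ((14−10)/6)² = 0.444
te_F = (2 + 4·4 + 6)/6 = 24/6 = 4; σ²_F = ((6−2)/6)² = 0.444

Forward pass:
ES_A = 0; EF_A = 2
ES_B = 2; EF_B = 2+11 = 13
ES_C = 2; EF_C = 2+8 = 10
ES_D = max(EF_A=2, EF_B=13) = 13; EF_D = 13+9 = 22
ES_E = 13; EF_E = 13+12 = 25
ES_F = max(EF_C=10, EF_D=22, EF_E=25) = 25; EF_F = 25+4 = 29
Expected project duration μ = 29 hours. Critical path: A → B → E → F.

Variance along critical path = 0.111 + 1.000 + 0.444 + 0.444 = 2.000
σ = √2.000 = 1.414 hours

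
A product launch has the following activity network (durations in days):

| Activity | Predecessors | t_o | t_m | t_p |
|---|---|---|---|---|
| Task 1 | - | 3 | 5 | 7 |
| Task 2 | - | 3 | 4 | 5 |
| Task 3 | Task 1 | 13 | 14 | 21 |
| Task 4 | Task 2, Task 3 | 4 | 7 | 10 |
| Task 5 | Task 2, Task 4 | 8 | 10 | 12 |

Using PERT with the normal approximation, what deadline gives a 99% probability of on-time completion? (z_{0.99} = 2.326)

41.5 days

te_Task 1 = (3 + 4·5 + 7)/6 = 30/6 = 5; σ²_Task 1 = ((7−3)/6)² = 0.444
te_Task 2 = (3 + 4·4 + 5)/6 = 24/6 = 4; σ²_Task 2 = ((5−3)/6)² = 0.111
te_Task 3 = (13 + 4·14 + 21)/6 = 90/6 = 15; σ²_Task 3 = ((21−13)/6)² = 1.778
te_Task 4 = (4 + 4·7 + 10)/6 = 42/6 = 7; σ²_Task 4 = ((10−4)/6)² = 1.000
te_Task 5 = (8 + 4·10 + 12)/6 = 60/6 = 10; σ²_Task 5 = ((12−8)/6)² = 0.444

Forward pass:
ES_Task 1 = 0; EF_Task 1 = 5
ES_Task 2 = 0; EF_Task 2 = 4
ES_Task 3 = 5; EF_Task 3 = 5+15 = 20
ES_Task 4 = max(EF_Task 2=4, EF_Task 3=20) = 20; EF_Task 4 = 20+7 = 27
ES_Task 5 = max(EF_Task 2=4, EF_Task 4=27) = 27; EF_Task 5 = 27+10 = 37
Expected project duration μ = 37 days. Critical path: Task 1 → Task 3 → Task 4 → Task 5.

Variance along critical path = 0.444 + 1.778 + 1.000 + 0.444 = 3.667; σ = 1.915 days.
D = μ + z·σ = 37 + 2.326·1.915 = 41.5 days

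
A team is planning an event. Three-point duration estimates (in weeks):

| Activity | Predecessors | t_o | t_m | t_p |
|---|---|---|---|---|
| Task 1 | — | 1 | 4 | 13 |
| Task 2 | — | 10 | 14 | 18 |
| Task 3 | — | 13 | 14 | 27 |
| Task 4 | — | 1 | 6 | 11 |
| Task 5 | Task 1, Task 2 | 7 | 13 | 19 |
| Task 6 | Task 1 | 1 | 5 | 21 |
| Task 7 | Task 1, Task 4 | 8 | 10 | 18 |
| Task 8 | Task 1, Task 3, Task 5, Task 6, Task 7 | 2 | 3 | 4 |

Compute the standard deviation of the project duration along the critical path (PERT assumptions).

te_Task 1 = (1 + 4·4 + 13)/6 = 30/6 = 5; σ²_Task 1 = ((13−1)/6)² = 4.000
te_Task 2 = (10 + 4·14 + 18)/6 = 84/6 = 14; σ²_Task 2 = ((18−10)/6)² = 1.778
te_Task 3 = (13 + 4·14 + 27)/6 = 96/6 = 16; σ²_Task 3 = ((27−13)/6)² = 5.444
te_Task 4 = (1 + 4·6 + 11)/6 = 36/6 = 6; σ²_Task 4 = ((11−1)/6)² = 2.778
te_Task 5 = (7 + 4·13 + 19)/6 = 78/6 = 13; σ²_Task 5 = ((19−7)/6)² = 4.000
te_Task 6 = (1 + 4·5 + 21)/6 = 42/6 = 7; σ²_Task 6 = ((21−1)/6)² = 11.111
te_Task 7 = (8 + 4·10 + 18)/6 = 66/6 = 11; σ²_Task 7 = ((18−8)/6)² = 2.778
te_Task 8 = (2 + 4·3 + 4)/6 = 18/6 = 3; σ²_Task 8 = ((4−2)/6)² = 0.111

Forward pass:
ES_Task 1 = 0; EF_Task 1 = 5
ES_Task 2 = 0; EF_Task 2 = 14
ES_Task 3 = 0; EF_Task 3 = 16
ES_Task 4 = 0; EF_Task 4 = 6
ES_Task 5 = max(EF_Task 1=5, EF_Task 2=14) = 14; EF_Task 5 = 14+13 = 27
ES_Task 6 = 5; EF_Task 6 = 5+7 = 12
ES_Task 7 = max(EF_Task 1=5, EF_Task 4=6) = 6; EF_Task 7 = 6+11 = 17
ES_Task 8 = max(EF_Task 1=5, EF_Task 3=16, EF_Task 5=27, EF_Task 6=12, EF_Task 7=17) = 27; EF_Task 8 = 27+3 = 30
Expected project duration μ = 30 weeks. Critical path: Task 2 → Task 5 → Task 8.

Variance along critical path = 1.778 + 4.000 + 0.111 = 5.889
σ = √5.889 = 2.427 weeks

2.43 weeks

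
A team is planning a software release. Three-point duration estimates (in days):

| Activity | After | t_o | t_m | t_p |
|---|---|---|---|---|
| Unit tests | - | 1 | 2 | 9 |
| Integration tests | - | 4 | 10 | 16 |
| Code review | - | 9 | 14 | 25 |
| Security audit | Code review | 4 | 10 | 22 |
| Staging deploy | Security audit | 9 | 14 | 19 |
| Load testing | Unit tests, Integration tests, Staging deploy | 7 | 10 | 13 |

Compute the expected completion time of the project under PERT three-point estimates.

te_Unit tests = (1 + 4·2 + 9)/6 = 18/6 = 3
te_Integration tests = (4 + 4·10 + 16)/6 = 60/6 = 10
te_Code review = (9 + 4·14 + 25)/6 = 90/6 = 15
te_Security audit = (4 + 4·10 + 22)/6 = 66/6 = 11
te_Staging deploy = (9 + 4·14 + 19)/6 = 84/6 = 14
te_Load testing = (7 + 4·10 + 13)/6 = 60/6 = 10

Forward pass:
ES_Unit tests = 0; EF_Unit tests = 3
ES_Integration tests = 0; EF_Integration tests = 10
ES_Code review = 0; EF_Code review = 15
ES_Security audit = 15; EF_Security audit = 15+11 = 26
ES_Staging deploy = 26; EF_Staging deploy = 26+14 = 40
ES_Load testing = max(EF_Unit tests=3, EF_Integration tests=10, EF_Staging deploy=40) = 40; EF_Load testing = 40+10 = 50
Expected project duration μ = 50 days. Critical path: Code review → Security audit → Staging deploy → Load testing.

50 days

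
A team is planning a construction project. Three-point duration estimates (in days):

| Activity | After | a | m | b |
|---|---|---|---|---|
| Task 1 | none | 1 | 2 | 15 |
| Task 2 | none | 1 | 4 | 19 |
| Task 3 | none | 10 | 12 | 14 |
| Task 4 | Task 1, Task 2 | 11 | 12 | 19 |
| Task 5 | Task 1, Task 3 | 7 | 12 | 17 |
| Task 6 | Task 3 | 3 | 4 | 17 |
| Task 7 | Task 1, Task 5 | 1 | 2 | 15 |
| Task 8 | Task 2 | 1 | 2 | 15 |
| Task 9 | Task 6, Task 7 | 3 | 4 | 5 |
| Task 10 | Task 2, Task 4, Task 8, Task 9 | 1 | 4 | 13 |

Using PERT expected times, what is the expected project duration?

te_Task 1 = (1 + 4·2 + 15)/6 = 24/6 = 4
te_Task 2 = (1 + 4·4 + 19)/6 = 36/6 = 6
te_Task 3 = (10 + 4·12 + 14)/6 = 72/6 = 12
te_Task 4 = (11 + 4·12 + 19)/6 = 78/6 = 13
te_Task 5 = (7 + 4·12 + 17)/6 = 72/6 = 12
te_Task 6 = (3 + 4·4 + 17)/6 = 36/6 = 6
te_Task 7 = (1 + 4·2 + 15)/6 = 24/6 = 4
te_Task 8 = (1 + 4·2 + 15)/6 = 24/6 = 4
te_Task 9 = (3 + 4·4 + 5)/6 = 24/6 = 4
te_Task 10 = (1 + 4·4 + 13)/6 = 30/6 = 5

Forward pass:
ES_Task 1 = 0; EF_Task 1 = 4
ES_Task 2 = 0; EF_Task 2 = 6
ES_Task 3 = 0; EF_Task 3 = 12
ES_Task 4 = max(EF_Task 1=4, EF_Task 2=6) = 6; EF_Task 4 = 6+13 = 19
ES_Task 5 = max(EF_Task 1=4, EF_Task 3=12) = 12; EF_Task 5 = 12+12 = 24
ES_Task 6 = 12; EF_Task 6 = 12+6 = 18
ES_Task 7 = max(EF_Task 1=4, EF_Task 5=24) = 24; EF_Task 7 = 24+4 = 28
ES_Task 8 = 6; EF_Task 8 = 6+4 = 10
ES_Task 9 = max(EF_Task 6=18, EF_Task 7=28) = 28; EF_Task 9 = 28+4 = 32
ES_Task 10 = max(EF_Task 2=6, EF_Task 4=19, EF_Task 8=10, EF_Task 9=32) = 32; EF_Task 10 = 32+5 = 37
Expected project duration μ = 37 days. Critical path: Task 3 → Task 5 → Task 7 → Task 9 → Task 10.

37 days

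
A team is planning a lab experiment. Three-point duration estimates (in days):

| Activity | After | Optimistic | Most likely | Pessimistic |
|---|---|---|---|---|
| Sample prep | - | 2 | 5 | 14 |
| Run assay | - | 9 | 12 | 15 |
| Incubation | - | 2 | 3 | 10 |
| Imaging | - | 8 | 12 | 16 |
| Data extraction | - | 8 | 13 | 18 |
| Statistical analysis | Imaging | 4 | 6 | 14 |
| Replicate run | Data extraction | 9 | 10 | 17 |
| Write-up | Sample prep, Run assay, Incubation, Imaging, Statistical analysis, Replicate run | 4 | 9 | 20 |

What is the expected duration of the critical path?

te_Sample prep = (2 + 4·5 + 14)/6 = 36/6 = 6
te_Run assay = (9 + 4·12 + 15)/6 = 72/6 = 12
te_Incubation = (2 + 4·3 + 10)/6 = 24/6 = 4
te_Imaging = (8 + 4·12 + 16)/6 = 72/6 = 12
te_Data extraction = (8 + 4·13 + 18)/6 = 78/6 = 13
te_Statistical analysis = (4 + 4·6 + 14)/6 = 42/6 = 7
te_Replicate run = (9 + 4·10 + 17)/6 = 66/6 = 11
te_Write-up = (4 + 4·9 + 20)/6 = 60/6 = 10

Forward pass:
ES_Sample prep = 0; EF_Sample prep = 6
ES_Run assay = 0; EF_Run assay = 12
ES_Incubation = 0; EF_Incubation = 4
ES_Imaging = 0; EF_Imaging = 12
ES_Data extraction = 0; EF_Data extraction = 13
ES_Statistical analysis = 12; EF_Statistical analysis = 12+7 = 19
ES_Replicate run = 13; EF_Replicate run = 13+11 = 24
ES_Write-up = max(EF_Sample prep=6, EF_Run assay=12, EF_Incubation=4, EF_Imaging=12, EF_Statistical analysis=19, EF_Replicate run=24) = 24; EF_Write-up = 24+10 = 34
Expected project duration μ = 34 days. Critical path: Data extraction → Replicate run → Write-up.

34 days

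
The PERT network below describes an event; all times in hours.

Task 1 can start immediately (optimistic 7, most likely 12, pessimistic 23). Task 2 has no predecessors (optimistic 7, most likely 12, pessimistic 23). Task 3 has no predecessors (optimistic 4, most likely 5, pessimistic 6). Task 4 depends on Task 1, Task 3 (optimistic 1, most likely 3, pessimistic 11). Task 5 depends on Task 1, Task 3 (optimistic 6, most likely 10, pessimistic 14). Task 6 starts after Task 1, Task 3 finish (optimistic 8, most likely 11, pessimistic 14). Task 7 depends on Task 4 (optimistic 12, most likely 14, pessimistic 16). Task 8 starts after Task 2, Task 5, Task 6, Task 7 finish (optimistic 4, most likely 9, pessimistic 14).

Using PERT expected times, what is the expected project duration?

te_Task 1 = (7 + 4·12 + 23)/6 = 78/6 = 13
te_Task 2 = (7 + 4·12 + 23)/6 = 78/6 = 13
te_Task 3 = (4 + 4·5 + 6)/6 = 30/6 = 5
te_Task 4 = (1 + 4·3 + 11)/6 = 24/6 = 4
te_Task 5 = (6 + 4·10 + 14)/6 = 60/6 = 10
te_Task 6 = (8 + 4·11 + 14)/6 = 66/6 = 11
te_Task 7 = (12 + 4·14 + 16)/6 = 84/6 = 14
te_Task 8 = (4 + 4·9 + 14)/6 = 54/6 = 9

Forward pass:
ES_Task 1 = 0; EF_Task 1 = 13
ES_Task 2 = 0; EF_Task 2 = 13
ES_Task 3 = 0; EF_Task 3 = 5
ES_Task 4 = max(EF_Task 1=13, EF_Task 3=5) = 13; EF_Task 4 = 13+4 = 17
ES_Task 5 = max(EF_Task 1=13, EF_Task 3=5) = 13; EF_Task 5 = 13+10 = 23
ES_Task 6 = max(EF_Task 1=13, EF_Task 3=5) = 13; EF_Task 6 = 13+11 = 24
ES_Task 7 = 17; EF_Task 7 = 17+14 = 31
ES_Task 8 = max(EF_Task 2=13, EF_Task 5=23, EF_Task 6=24, EF_Task 7=31) = 31; EF_Task 8 = 31+9 = 40
Expected project duration μ = 40 hours. Critical path: Task 1 → Task 4 → Task 7 → Task 8.

40 hours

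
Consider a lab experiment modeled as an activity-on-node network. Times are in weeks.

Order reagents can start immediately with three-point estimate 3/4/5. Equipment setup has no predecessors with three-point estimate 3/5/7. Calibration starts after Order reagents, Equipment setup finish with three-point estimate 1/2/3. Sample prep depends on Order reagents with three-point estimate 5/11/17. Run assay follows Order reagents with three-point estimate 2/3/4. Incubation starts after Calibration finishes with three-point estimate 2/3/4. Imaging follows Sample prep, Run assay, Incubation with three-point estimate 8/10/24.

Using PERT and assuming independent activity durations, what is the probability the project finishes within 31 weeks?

te_Order reagents = (3 + 4·4 + 5)/6 = 24/6 = 4; σ²_Order reagents = ((5−3)/6)² = 0.111
te_Equipment setup = (3 + 4·5 + 7)/6 = 30/6 = 5; σ²_Equipment setup = ((7−3)/6)² = 0.444
te_Calibration = (1 + 4·2 + 3)/6 = 12/6 = 2; σ²_Calibration = ((3−1)/6)² = 0.111
te_Sample prep = (5 + 4·11 + 17)/6 = 66/6 = 11; σ²_Sample prep = ((17−5)/6)² = 4.000
te_Run assay = (2 + 4·3 + 4)/6 = 18/6 = 3; σ²_Run assay = ((4−2)/6)² = 0.111
te_Incubation = (2 + 4·3 + 4)/6 = 18/6 = 3; σ²_Incubation = ((4−2)/6)² = 0.111
te_Imaging = (8 + 4·10 + 24)/6 = 72/6 = 12; σ²_Imaging = ((24−8)/6)² = 7.111

Forward pass:
ES_Order reagents = 0; EF_Order reagents = 4
ES_Equipment setup = 0; EF_Equipment setup = 5
ES_Calibration = max(EF_Order reagents=4, EF_Equipment setup=5) = 5; EF_Calibration = 5+2 = 7
ES_Sample prep = 4; EF_Sample prep = 4+11 = 15
ES_Run assay = 4; EF_Run assay = 4+3 = 7
ES_Incubation = 7; EF_Incubation = 7+3 = 10
ES_Imaging = max(EF_Sample prep=15, EF_Run assay=7, EF_Incubation=10) = 15; EF_Imaging = 15+12 = 27
Expected project duration μ = 27 weeks. Critical path: Order reagents → Sample prep → Imaging.

Variance along critical path = 0.111 + 4.000 + 7.111 = 11.222; σ = √11.222 = 3.350 weeks.
Z = (31 − 27) / 3.350 = 1.194
P(T ≤ 31) = Φ(1.194) ≈ 0.884

0.884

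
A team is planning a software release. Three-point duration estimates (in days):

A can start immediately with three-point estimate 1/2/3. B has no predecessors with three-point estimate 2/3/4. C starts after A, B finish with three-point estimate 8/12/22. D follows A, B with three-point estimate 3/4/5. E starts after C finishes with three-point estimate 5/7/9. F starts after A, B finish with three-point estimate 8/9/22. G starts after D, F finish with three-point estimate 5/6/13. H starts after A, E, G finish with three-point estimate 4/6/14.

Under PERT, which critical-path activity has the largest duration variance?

C

te_A = (1 + 4·2 + 3)/6 = 12/6 = 2; σ²_A = ((3−1)/6)² = 0.111
te_B = (2 + 4·3 + 4)/6 = 18/6 = 3; σ²_B = ((4−2)/6)² = 0.111
te_C = (8 + 4·12 + 22)/6 = 78/6 = 13; σ²_C = ((22−8)/6)² = 5.444
te_D = (3 + 4·4 + 5)/6 = 24/6 = 4; σ²_D = ((5−3)/6)² = 0.111
te_E = (5 + 4·7 + 9)/6 = 42/6 = 7; σ²_E = ((9−5)/6)² = 0.444
te_F = (8 + 4·9 + 22)/6 = 66/6 = 11; σ²_F = ((22−8)/6)² = 5.444
te_G = (5 + 4·6 + 13)/6 = 42/6 = 7; σ²_G = ((13−5)/6)² = 1.778
te_H = (4 + 4·6 + 14)/6 = 42/6 = 7; σ²_H = ((14−4)/6)² = 2.778

Forward pass:
ES_A = 0; EF_A = 2
ES_B = 0; EF_B = 3
ES_C = max(EF_A=2, EF_B=3) = 3; EF_C = 3+13 = 16
ES_D = max(EF_A=2, EF_B=3) = 3; EF_D = 3+4 = 7
ES_E = 16; EF_E = 16+7 = 23
ES_F = max(EF_A=2, EF_B=3) = 3; EF_F = 3+11 = 14
ES_G = max(EF_D=7, EF_F=14) = 14; EF_G = 14+7 = 21
ES_H = max(EF_A=2, EF_E=23, EF_G=21) = 23; EF_H = 23+7 = 30
Expected project duration μ = 30 days. Critical path: B → C → E → H.

Variances on critical path: σ²_B=0.111, σ²_C=5.444, σ²_E=0.444, σ²_H=2.778.
Largest is σ²_C = 5.444.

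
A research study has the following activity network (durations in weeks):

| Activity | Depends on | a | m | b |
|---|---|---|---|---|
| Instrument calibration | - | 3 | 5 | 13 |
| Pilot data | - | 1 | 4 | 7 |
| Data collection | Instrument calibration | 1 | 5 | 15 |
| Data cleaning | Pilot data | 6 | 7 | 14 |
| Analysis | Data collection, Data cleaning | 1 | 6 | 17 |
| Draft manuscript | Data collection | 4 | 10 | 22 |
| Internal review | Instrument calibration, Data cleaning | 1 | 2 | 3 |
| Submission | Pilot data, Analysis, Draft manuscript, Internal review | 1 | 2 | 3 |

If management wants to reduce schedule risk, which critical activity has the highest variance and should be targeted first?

Draft manuscript

te_Instrument calibration = (3 + 4·5 + 13)/6 = 36/6 = 6; σ²_Instrument calibration = ((13−3)/6)² = 2.778
te_Pilot data = (1 + 4·4 + 7)/6 = 24/6 = 4; σ²_Pilot data = ((7−1)/6)² = 1.000
te_Data collection = (1 + 4·5 + 15)/6 = 36/6 = 6; σ²_Data collection = ((15−1)/6)² = 5.444
te_Data cleaning = (6 + 4·7 + 14)/6 = 48/6 = 8; σ²_Data cleaning = ((14−6)/6)² = 1.778
te_Analysis = (1 + 4·6 + 17)/6 = 42/6 = 7; σ²_Analysis = ((17−1)/6)² = 7.111
te_Draft manuscript = (4 + 4·10 + 22)/6 = 66/6 = 11; σ²_Draft manuscript = ((22−4)/6)² = 9.000
te_Internal review = (1 + 4·2 + 3)/6 = 12/6 = 2; σ²_Internal review = ((3−1)/6)² = 0.111
te_Submission = (1 + 4·2 + 3)/6 = 12/6 = 2; σ²_Submission = ((3−1)/6)² = 0.111

Forward pass:
ES_Instrument calibration = 0; EF_Instrument calibration = 6
ES_Pilot data = 0; EF_Pilot data = 4
ES_Data collection = 6; EF_Data collection = 6+6 = 12
ES_Data cleaning = 4; EF_Data cleaning = 4+8 = 12
ES_Analysis = max(EF_Data collection=12, EF_Data cleaning=12) = 12; EF_Analysis = 12+7 = 19
ES_Draft manuscript = 12; EF_Draft manuscript = 12+11 = 23
ES_Internal review = max(EF_Instrument calibration=6, EF_Data cleaning=12) = 12; EF_Internal review = 12+2 = 14
ES_Submission = max(EF_Pilot data=4, EF_Analysis=19, EF_Draft manuscript=23, EF_Internal review=14) = 23; EF_Submission = 23+2 = 25
Expected project duration μ = 25 weeks. Critical path: Instrument calibration → Data collection → Draft manuscript → Submission.

Variances on critical path: σ²_Instrument calibration=2.778, σ²_Data collection=5.444, σ²_Draft manuscript=9.000, σ²_Submission=0.111.
Largest is σ²_Draft manuscript = 9.000.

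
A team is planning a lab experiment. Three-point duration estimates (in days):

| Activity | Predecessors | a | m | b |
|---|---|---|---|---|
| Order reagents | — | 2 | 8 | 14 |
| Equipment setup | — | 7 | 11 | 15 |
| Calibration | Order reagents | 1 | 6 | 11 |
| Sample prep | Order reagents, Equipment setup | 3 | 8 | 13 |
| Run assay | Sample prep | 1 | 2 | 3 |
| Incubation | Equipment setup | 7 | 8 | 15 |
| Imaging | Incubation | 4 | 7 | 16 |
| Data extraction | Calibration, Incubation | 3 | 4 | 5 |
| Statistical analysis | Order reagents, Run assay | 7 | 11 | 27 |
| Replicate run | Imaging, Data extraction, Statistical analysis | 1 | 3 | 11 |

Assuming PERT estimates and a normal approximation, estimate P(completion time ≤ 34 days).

0.177

te_Order reagents = (2 + 4·8 + 14)/6 = 48/6 = 8; σ²_Order reagents = ((14−2)/6)² = 4.000
te_Equipment setup = (7 + 4·11 + 15)/6 = 66/6 = 11; σ²_Equipment setup = ((15−7)/6)² = 1.778
te_Calibration = (1 + 4·6 + 11)/6 = 36/6 = 6; σ²_Calibration = ((11−1)/6)² = 2.778
te_Sample prep = (3 + 4·8 + 13)/6 = 48/6 = 8; σ²_Sample prep = ((13−3)/6)² = 2.778
te_Run assay = (1 + 4·2 + 3)/6 = 12/6 = 2; σ²_Run assay = ((3−1)/6)² = 0.111
te_Incubation = (7 + 4·8 + 15)/6 = 54/6 = 9; σ²_Incubation = ((15−7)/6)² = 1.778
te_Imaging = (4 + 4·7 + 16)/6 = 48/6 = 8; σ²_Imaging = ((16−4)/6)² = 4.000
te_Data extraction = (3 + 4·4 + 5)/6 = 24/6 = 4; σ²_Data extraction = ((5−3)/6)² = 0.111
te_Statistical analysis = (7 + 4·11 + 27)/6 = 78/6 = 13; σ²_Statistical analysis = ((27−7)/6)² = 11.111
te_Replicate run = (1 + 4·3 + 11)/6 = 24/6 = 4; σ²_Replicate run = ((11−1)/6)² = 2.778

Forward pass:
ES_Order reagents = 0; EF_Order reagents = 8
ES_Equipment setup = 0; EF_Equipment setup = 11
ES_Calibration = 8; EF_Calibration = 8+6 = 14
ES_Sample prep = max(EF_Order reagents=8, EF_Equipment setup=11) = 11; EF_Sample prep = 11+8 = 19
ES_Run assay = 19; EF_Run assay = 19+2 = 21
ES_Incubation = 11; EF_Incubation = 11+9 = 20
ES_Imaging = 20; EF_Imaging = 20+8 = 28
ES_Data extraction = max(EF_Calibration=14, EF_Incubation=20) = 20; EF_Data extraction = 20+4 = 24
ES_Statistical analysis = max(EF_Order reagents=8, EF_Run assay=21) = 21; EF_Statistical analysis = 21+13 = 34
ES_Replicate run = max(EF_Imaging=28, EF_Data extraction=24, EF_Statistical analysis=34) = 34; EF_Replicate run = 34+4 = 38
Expected project duration μ = 38 days. Critical path: Equipment setup → Sample prep → Run assay → Statistical analysis → Replicate run.

Variance along critical path = 1.778 + 2.778 + 0.111 + 11.111 + 2.778 = 18.556; σ = √18.556 = 4.308 days.
Z = (34 − 38) / 4.308 = -0.929
P(T ≤ 34) = Φ(-0.929) ≈ 0.177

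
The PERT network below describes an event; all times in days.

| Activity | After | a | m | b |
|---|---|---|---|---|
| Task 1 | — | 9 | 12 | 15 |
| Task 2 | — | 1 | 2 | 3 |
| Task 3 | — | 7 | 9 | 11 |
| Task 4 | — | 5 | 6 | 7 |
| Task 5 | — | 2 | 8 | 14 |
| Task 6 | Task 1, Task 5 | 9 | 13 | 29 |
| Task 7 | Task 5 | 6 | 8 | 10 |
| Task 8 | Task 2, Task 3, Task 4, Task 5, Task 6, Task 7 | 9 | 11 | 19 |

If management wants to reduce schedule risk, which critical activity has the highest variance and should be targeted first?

Task 6

te_Task 1 = (9 + 4·12 + 15)/6 = 72/6 = 12; σ²_Task 1 = ((15−9)/6)² = 1.000
te_Task 2 = (1 + 4·2 + 3)/6 = 12/6 = 2; σ²_Task 2 = ((3−1)/6)² = 0.111
te_Task 3 = (7 + 4·9 + 11)/6 = 54/6 = 9; σ²_Task 3 = ((11−7)/6)² = 0.444
te_Task 4 = (5 + 4·6 + 7)/6 = 36/6 = 6; σ²_Task 4 = ((7−5)/6)² = 0.111
te_Task 5 = (2 + 4·8 + 14)/6 = 48/6 = 8; σ²_Task 5 = ((14−2)/6)² = 4.000
te_Task 6 = (9 + 4·13 + 29)/6 = 90/6 = 15; σ²_Task 6 = ((29−9)/6)² = 11.111
te_Task 7 = (6 + 4·8 + 10)/6 = 48/6 = 8; σ²_Task 7 = ((10−6)/6)² = 0.444
te_Task 8 = (9 + 4·11 + 19)/6 = 72/6 = 12; σ²_Task 8 = ((19−9)/6)² = 2.778

Forward pass:
ES_Task 1 = 0; EF_Task 1 = 12
ES_Task 2 = 0; EF_Task 2 = 2
ES_Task 3 = 0; EF_Task 3 = 9
ES_Task 4 = 0; EF_Task 4 = 6
ES_Task 5 = 0; EF_Task 5 = 8
ES_Task 6 = max(EF_Task 1=12, EF_Task 5=8) = 12; EF_Task 6 = 12+15 = 27
ES_Task 7 = 8; EF_Task 7 = 8+8 = 16
ES_Task 8 = max(EF_Task 2=2, EF_Task 3=9, EF_Task 4=6, EF_Task 5=8, EF_Task 6=27, EF_Task 7=16) = 27; EF_Task 8 = 27+12 = 39
Expected project duration μ = 39 days. Critical path: Task 1 → Task 6 → Task 8.

Variances on critical path: σ²_Task 1=1.000, σ²_Task 6=11.111, σ²_Task 8=2.778.
Largest is σ²_Task 6 = 11.111.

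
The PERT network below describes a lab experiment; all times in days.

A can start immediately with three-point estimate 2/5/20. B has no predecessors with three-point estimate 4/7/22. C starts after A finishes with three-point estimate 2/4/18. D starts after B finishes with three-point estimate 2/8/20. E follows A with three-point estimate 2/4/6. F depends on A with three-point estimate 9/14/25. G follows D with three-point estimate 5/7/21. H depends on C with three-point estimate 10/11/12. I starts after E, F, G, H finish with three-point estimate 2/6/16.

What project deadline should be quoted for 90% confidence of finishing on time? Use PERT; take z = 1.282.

te_A = (2 + 4·5 + 20)/6 = 42/6 = 7; σ²_A = ((20−2)/6)² = 9.000
te_B = (4 + 4·7 + 22)/6 = 54/6 = 9; σ²_B = ((22−4)/6)² = 9.000
te_C = (2 + 4·4 + 18)/6 = 36/6 = 6; σ²_C = ((18−2)/6)² = 7.111
te_D = (2 + 4·8 + 20)/6 = 54/6 = 9; σ²_D = ((20−2)/6)² = 9.000
te_E = (2 + 4·4 + 6)/6 = 24/6 = 4; σ²_E = ((6−2)/6)² = 0.444
te_F = (9 + 4·14 + 25)/6 = 90/6 = 15; σ²_F = ((25−9)/6)² = 7.111
te_G = (5 + 4·7 + 21)/6 = 54/6 = 9; σ²_G = ((21−5)/6)² = 7.111
te_H = (10 + 4·11 + 12)/6 = 66/6 = 11; σ²_H = ((12−10)/6)² = 0.111
te_I = (2 + 4·6 + 16)/6 = 42/6 = 7; σ²_I = ((16−2)/6)² = 5.444

Forward pass:
ES_A = 0; EF_A = 7
ES_B = 0; EF_B = 9
ES_C = 7; EF_C = 7+6 = 13
ES_D = 9; EF_D = 9+9 = 18
ES_E = 7; EF_E = 7+4 = 11
ES_F = 7; EF_F = 7+15 = 22
ES_G = 18; EF_G = 18+9 = 27
ES_H = 13; EF_H = 13+11 = 24
ES_I = max(EF_E=11, EF_F=22, EF_G=27, EF_H=24) = 27; EF_I = 27+7 = 34
Expected project duration μ = 34 days. Critical path: B → D → G → I.

Variance along critical path = 9.000 + 9.000 + 7.111 + 5.444 = 30.556; σ = 5.528 days.
D = μ + z·σ = 34 + 1.282·5.528 = 41.1 days

41.1 days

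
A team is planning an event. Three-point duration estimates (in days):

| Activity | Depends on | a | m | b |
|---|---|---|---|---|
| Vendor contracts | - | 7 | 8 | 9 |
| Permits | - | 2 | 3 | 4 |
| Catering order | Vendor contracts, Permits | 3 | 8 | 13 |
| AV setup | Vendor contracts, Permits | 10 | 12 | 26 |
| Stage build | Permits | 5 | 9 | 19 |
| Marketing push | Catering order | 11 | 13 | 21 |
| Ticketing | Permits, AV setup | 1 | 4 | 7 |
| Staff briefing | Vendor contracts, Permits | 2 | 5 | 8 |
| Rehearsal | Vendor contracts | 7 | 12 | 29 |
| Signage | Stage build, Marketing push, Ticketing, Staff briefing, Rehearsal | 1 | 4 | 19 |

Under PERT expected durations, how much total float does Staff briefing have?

te_Vendor contracts = (7 + 4·8 + 9)/6 = 48/6 = 8
te_Permits = (2 + 4·3 + 4)/6 = 18/6 = 3
te_Catering order = (3 + 4·8 + 13)/6 = 48/6 = 8
te_AV setup = (10 + 4·12 + 26)/6 = 84/6 = 14
te_Stage build = (5 + 4·9 + 19)/6 = 60/6 = 10
te_Marketing push = (11 + 4·13 + 21)/6 = 84/6 = 14
te_Ticketing = (1 + 4·4 + 7)/6 = 24/6 = 4
te_Staff briefing = (2 + 4·5 + 8)/6 = 30/6 = 5
te_Rehearsal = (7 + 4·12 + 29)/6 = 84/6 = 14
te_Signage = (1 + 4·4 + 19)/6 = 36/6 = 6

Forward pass:
ES_Vendor contracts = 0; EF_Vendor contracts = 8
ES_Permits = 0; EF_Permits = 3
ES_Catering order = max(EF_Vendor contracts=8, EF_Permits=3) = 8; EF_Catering order = 8+8 = 16
ES_AV setup = max(EF_Vendor contracts=8, EF_Permits=3) = 8; EF_AV setup = 8+14 = 22
ES_Stage build = 3; EF_Stage build = 3+10 = 13
ES_Marketing push = 16; EF_Marketing push = 16+14 = 30
ES_Ticketing = max(EF_Permits=3, EF_AV setup=22) = 22; EF_Ticketing = 22+4 = 26
ES_Staff briefing = max(EF_Vendor contracts=8, EF_Permits=3) = 8; EF_Staff briefing = 8+5 = 13
ES_Rehearsal = 8; EF_Rehearsal = 8+14 = 22
ES_Signage = max(EF_Stage build=13, EF_Marketing push=30, EF_Ticketing=26, EF_Staff briefing=13, EF_Rehearsal=22) = 30; EF_Signage = 30+6 = 36
Expected project duration μ = 36 days. Critical path: Vendor contracts → Catering order → Marketing push → Signage.

Backward pass:
LF_Signage = 36; LS_Signage = 36−6 = 30
LF_Rehearsal = LS_Signage = 30; LS_Rehearsal = 30−14 = 16
LF_Staff briefing = LS_Signage = 30; LS_Staff briefing = 30−5 = 25
LF_Ticketing = LS_Signage = 30; LS_Ticketing = 30−4 = 26
LF_Marketing push = LS_Signage = 30; LS_Marketing push = 30−14 = 16
LF_Stage build = LS_Signage = 30; LS_Stage build = 30−10 = 20
LF_AV setup = LS_Ticketing = 26; LS_AV setup = 26−14 = 12
LF_Catering order = LS_Marketing push = 16; LS_Catering order = 16−8 = 8
LF_Permits = min(LS_Catering order=8, LS_AV setup=12, LS_Stage build=20, LS_Ticketing=26, LS_Staff briefing=25) = 8; LS_Permits = 8−3 = 5
LF_Vendor contracts = min(LS_Catering order=8, LS_AV setup=12, LS_Staff briefing=25, LS_Rehearsal=16) = 8; LS_Vendor contracts = 8−8 = 0
Slack_Staff briefing = LS_Staff briefing − ES_Staff briefing = 25 − 8 = 17

17 days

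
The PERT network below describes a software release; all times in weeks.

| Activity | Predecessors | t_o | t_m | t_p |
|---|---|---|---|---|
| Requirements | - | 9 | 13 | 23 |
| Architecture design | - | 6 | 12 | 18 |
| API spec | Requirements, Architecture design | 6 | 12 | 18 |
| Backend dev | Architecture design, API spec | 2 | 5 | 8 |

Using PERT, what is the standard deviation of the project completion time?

te_Requirements = (9 + 4·13 + 23)/6 = 84/6 = 14; σ²_Requirements = ((23−9)/6)² = 5.444
te_Architecture design = (6 + 4·12 + 18)/6 = 72/6 = 12; σ²_Architecture design = ((18−6)/6)² = 4.000
te_API spec = (6 + 4·12 + 18)/6 = 72/6 = 12; σ²_API spec = ((18−6)/6)² = 4.000
te_Backend dev = (2 + 4·5 + 8)/6 = 30/6 = 5; σ²_Backend dev = ((8−2)/6)² = 1.000

Forward pass:
ES_Requirements = 0; EF_Requirements = 14
ES_Architecture design = 0; EF_Architecture design = 12
ES_API spec = max(EF_Requirements=14, EF_Architecture design=12) = 14; EF_API spec = 14+12 = 26
ES_Backend dev = max(EF_Architecture design=12, EF_API spec=26) = 26; EF_Backend dev = 26+5 = 31
Expected project duration μ = 31 weeks. Critical path: Requirements → API spec → Backend dev.

Variance along critical path = 5.444 + 4.000 + 1.000 = 10.444
σ = √10.444 = 3.232 weeks

3.23 weeks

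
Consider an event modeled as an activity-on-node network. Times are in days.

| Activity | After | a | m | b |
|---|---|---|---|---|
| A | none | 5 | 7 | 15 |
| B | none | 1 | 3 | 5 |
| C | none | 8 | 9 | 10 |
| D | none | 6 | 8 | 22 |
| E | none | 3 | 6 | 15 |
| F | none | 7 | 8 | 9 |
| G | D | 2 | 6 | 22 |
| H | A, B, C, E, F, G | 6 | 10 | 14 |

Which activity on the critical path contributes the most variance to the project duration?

G

te_A = (5 + 4·7 + 15)/6 = 48/6 = 8; σ²_A = ((15−5)/6)² = 2.778
te_B = (1 + 4·3 + 5)/6 = 18/6 = 3; σ²_B = ((5−1)/6)² = 0.444
te_C = (8 + 4·9 + 10)/6 = 54/6 = 9; σ²_C = ((10−8)/6)² = 0.111
te_D = (6 + 4·8 + 22)/6 = 60/6 = 10; σ²_D = ((22−6)/6)² = 7.111
te_E = (3 + 4·6 + 15)/6 = 42/6 = 7; σ²_E = ((15−3)/6)² = 4.000
te_F = (7 + 4·8 + 9)/6 = 48/6 = 8; σ²_F = ((9−7)/6)² = 0.111
te_G = (2 + 4·6 + 22)/6 = 48/6 = 8; σ²_G = ((22−2)/6)² = 11.111
te_H = (6 + 4·10 + 14)/6 = 60/6 = 10; σ²_H = ((14−6)/6)² = 1.778

Forward pass:
ES_A = 0; EF_A = 8
ES_B = 0; EF_B = 3
ES_C = 0; EF_C = 9
ES_D = 0; EF_D = 10
ES_E = 0; EF_E = 7
ES_F = 0; EF_F = 8
ES_G = 10; EF_G = 10+8 = 18
ES_H = max(EF_A=8, EF_B=3, EF_C=9, EF_E=7, EF_F=8, EF_G=18) = 18; EF_H = 18+10 = 28
Expected project duration μ = 28 days. Critical path: D → G → H.

Variances on critical path: σ²_D=7.111, σ²_G=11.111, σ²_H=1.778.
Largest is σ²_G = 11.111.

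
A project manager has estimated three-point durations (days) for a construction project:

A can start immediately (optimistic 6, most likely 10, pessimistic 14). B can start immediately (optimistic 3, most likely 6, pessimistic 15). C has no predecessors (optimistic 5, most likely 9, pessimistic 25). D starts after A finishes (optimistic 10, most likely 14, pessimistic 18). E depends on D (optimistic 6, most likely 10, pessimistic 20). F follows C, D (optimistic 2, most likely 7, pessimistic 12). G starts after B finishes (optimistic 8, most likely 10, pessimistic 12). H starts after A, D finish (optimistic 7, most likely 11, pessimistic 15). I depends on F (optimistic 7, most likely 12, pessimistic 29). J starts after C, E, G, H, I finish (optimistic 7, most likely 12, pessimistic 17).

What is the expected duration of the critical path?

te_A = (6 + 4·10 + 14)/6 = 60/6 = 10
te_B = (3 + 4·6 + 15)/6 = 42/6 = 7
te_C = (5 + 4·9 + 25)/6 = 66/6 = 11
te_D = (10 + 4·14 + 18)/6 = 84/6 = 14
te_E = (6 + 4·10 + 20)/6 = 66/6 = 11
te_F = (2 + 4·7 + 12)/6 = 42/6 = 7
te_G = (8 + 4·10 + 12)/6 = 60/6 = 10
te_H = (7 + 4·11 + 15)/6 = 66/6 = 11
te_I = (7 + 4·12 + 29)/6 = 84/6 = 14
te_J = (7 + 4·12 + 17)/6 = 72/6 = 12

Forward pass:
ES_A = 0; EF_A = 10
ES_B = 0; EF_B = 7
ES_C = 0; EF_C = 11
ES_D = 10; EF_D = 10+14 = 24
ES_E = 24; EF_E = 24+11 = 35
ES_F = max(EF_C=11, EF_D=24) = 24; EF_F = 24+7 = 31
ES_G = 7; EF_G = 7+10 = 17
ES_H = max(EF_A=10, EF_D=24) = 24; EF_H = 24+11 = 35
ES_I = 31; EF_I = 31+14 = 45
ES_J = max(EF_C=11, EF_E=35, EF_G=17, EF_H=35, EF_I=45) = 45; EF_J = 45+12 = 57
Expected project duration μ = 57 days. Critical path: A → D → F → I → J.

57 days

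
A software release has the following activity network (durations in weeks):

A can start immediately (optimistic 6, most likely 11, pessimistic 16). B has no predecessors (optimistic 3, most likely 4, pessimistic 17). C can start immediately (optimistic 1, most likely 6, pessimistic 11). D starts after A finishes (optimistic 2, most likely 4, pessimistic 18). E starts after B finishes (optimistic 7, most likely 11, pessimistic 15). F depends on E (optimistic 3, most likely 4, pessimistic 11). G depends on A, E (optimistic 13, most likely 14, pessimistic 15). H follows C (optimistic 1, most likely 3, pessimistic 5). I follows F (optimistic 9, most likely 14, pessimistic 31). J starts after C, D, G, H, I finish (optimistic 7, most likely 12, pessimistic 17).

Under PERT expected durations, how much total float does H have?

te_A = (6 + 4·11 + 16)/6 = 66/6 = 11
te_B = (3 + 4·4 + 17)/6 = 36/6 = 6
te_C = (1 + 4·6 + 11)/6 = 36/6 = 6
te_D = (2 + 4·4 + 18)/6 = 36/6 = 6
te_E = (7 + 4·11 + 15)/6 = 66/6 = 11
te_F = (3 + 4·4 + 11)/6 = 30/6 = 5
te_G = (13 + 4·14 + 15)/6 = 84/6 = 14
te_H = (1 + 4·3 + 5)/6 = 18/6 = 3
te_I = (9 + 4·14 + 31)/6 = 96/6 = 16
te_J = (7 + 4·12 + 17)/6 = 72/6 = 12

Forward pass:
ES_A = 0; EF_A = 11
ES_B = 0; EF_B = 6
ES_C = 0; EF_C = 6
ES_D = 11; EF_D = 11+6 = 17
ES_E = 6; EF_E = 6+11 = 17
ES_F = 17; EF_F = 17+5 = 22
ES_G = max(EF_A=11, EF_E=17) = 17; EF_G = 17+14 = 31
ES_H = 6; EF_H = 6+3 = 9
ES_I = 22; EF_I = 22+16 = 38
ES_J = max(EF_C=6, EF_D=17, EF_G=31, EF_H=9, EF_I=38) = 38; EF_J = 38+12 = 50
Expected project duration μ = 50 weeks. Critical path: B → E → F → I → J.

Backward pass:
LF_J = 50; LS_J = 50−12 = 38
LF_I = LS_J = 38; LS_I = 38−16 = 22
LF_H = LS_J = 38; LS_H = 38−3 = 35
LF_G = LS_J = 38; LS_G = 38−14 = 24
LF_F = LS_I = 22; LS_F = 22−5 = 17
LF_E = min(LS_F=17, LS_G=24) = 17; LS_E = 17−11 = 6
LF_D = LS_J = 38; LS_D = 38−6 = 32
LF_C = min(LS_H=35, LS_J=38) = 35; LS_C = 35−6 = 29
LF_B = LS_E = 6; LS_B = 6−6 = 0
LF_A = min(LS_D=32, LS_G=24) = 24; LS_A = 24−11 = 13
Slack_H = LS_H − ES_H = 35 − 6 = 29

29 weeks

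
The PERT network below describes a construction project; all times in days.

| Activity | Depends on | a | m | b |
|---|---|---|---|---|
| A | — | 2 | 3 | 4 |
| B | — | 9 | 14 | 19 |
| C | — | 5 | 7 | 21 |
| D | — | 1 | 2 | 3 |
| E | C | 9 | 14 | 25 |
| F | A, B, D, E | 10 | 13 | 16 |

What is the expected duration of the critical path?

37 days

te_A = (2 + 4·3 + 4)/6 = 18/6 = 3
te_B = (9 + 4·14 + 19)/6 = 84/6 = 14
te_C = (5 + 4·7 + 21)/6 = 54/6 = 9
te_D = (1 + 4·2 + 3)/6 = 12/6 = 2
te_E = (9 + 4·14 + 25)/6 = 90/6 = 15
te_F = (10 + 4·13 + 16)/6 = 78/6 = 13

Forward pass:
ES_A = 0; EF_A = 3
ES_B = 0; EF_B = 14
ES_C = 0; EF_C = 9
ES_D = 0; EF_D = 2
ES_E = 9; EF_E = 9+15 = 24
ES_F = max(EF_A=3, EF_B=14, EF_D=2, EF_E=24) = 24; EF_F = 24+13 = 37
Expected project duration μ = 37 days. Critical path: C → E → F.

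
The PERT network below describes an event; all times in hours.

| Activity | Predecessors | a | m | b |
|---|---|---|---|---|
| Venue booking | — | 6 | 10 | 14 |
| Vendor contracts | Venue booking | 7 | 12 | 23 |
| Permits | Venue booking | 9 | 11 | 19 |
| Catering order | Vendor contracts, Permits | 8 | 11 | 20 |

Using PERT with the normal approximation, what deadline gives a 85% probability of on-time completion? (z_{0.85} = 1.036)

te_Venue booking = (6 + 4·10 + 14)/6 = 60/6 = 10; σ²_Venue booking = ((14−6)/6)² = 1.778
te_Vendor contracts = (7 + 4·12 + 23)/6 = 78/6 = 13; σ²_Vendor contracts = ((23−7)/6)² = 7.111
te_Permits = (9 + 4·11 + 19)/6 = 72/6 = 12; σ²_Permits = ((19−9)/6)² = 2.778
te_Catering order = (8 + 4·11 + 20)/6 = 72/6 = 12; σ²_Catering order = ((20−8)/6)² = 4.000

Forward pass:
ES_Venue booking = 0; EF_Venue booking = 10
ES_Vendor contracts = 10; EF_Vendor contracts = 10+13 = 23
ES_Permits = 10; EF_Permits = 10+12 = 22
ES_Catering order = max(EF_Vendor contracts=23, EF_Permits=22) = 23; EF_Catering order = 23+12 = 35
Expected project duration μ = 35 hours. Critical path: Venue booking → Vendor contracts → Catering order.

Variance along critical path = 1.778 + 7.111 + 4.000 = 12.889; σ = 3.590 hours.
D = μ + z·σ = 35 + 1.036·3.590 = 38.7 hours

38.7 hours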